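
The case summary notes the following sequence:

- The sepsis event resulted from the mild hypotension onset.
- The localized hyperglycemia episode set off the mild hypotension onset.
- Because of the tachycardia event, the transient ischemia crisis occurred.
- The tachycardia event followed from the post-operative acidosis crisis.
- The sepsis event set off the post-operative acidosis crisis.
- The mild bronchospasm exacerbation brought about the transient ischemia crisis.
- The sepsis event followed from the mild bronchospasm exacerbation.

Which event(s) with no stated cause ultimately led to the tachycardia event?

the localized hyperglycemia episode, the mild bronchospasm exacerbation

Tracing upstream from the tachycardia event: the tachycardia event ← the post-operative acidosis crisis ← the sepsis event ← the mild hypotension onset ← the localized hyperglycemia episode.
A separate upstream branch: the tachycardia event ← the post-operative acidosis crisis ← the sepsis event ← the mild bronchospasm exacerbation.
Each of those chain origins has no stated cause.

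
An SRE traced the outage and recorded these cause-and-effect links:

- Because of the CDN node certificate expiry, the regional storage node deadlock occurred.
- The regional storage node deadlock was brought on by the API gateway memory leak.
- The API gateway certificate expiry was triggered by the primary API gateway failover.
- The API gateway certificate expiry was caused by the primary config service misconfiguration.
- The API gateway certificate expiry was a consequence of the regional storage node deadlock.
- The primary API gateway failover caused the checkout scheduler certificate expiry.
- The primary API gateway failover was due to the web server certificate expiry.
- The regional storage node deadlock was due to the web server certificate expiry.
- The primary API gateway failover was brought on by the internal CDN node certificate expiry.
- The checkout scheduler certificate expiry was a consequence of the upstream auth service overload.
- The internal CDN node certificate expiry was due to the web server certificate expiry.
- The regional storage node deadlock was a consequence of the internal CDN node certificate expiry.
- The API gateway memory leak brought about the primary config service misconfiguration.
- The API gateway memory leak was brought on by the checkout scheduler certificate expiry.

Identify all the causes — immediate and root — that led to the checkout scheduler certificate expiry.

the internal CDN node certificate expiry, the primary API gateway failover, the upstream auth service overload, the web server certificate expiry

Immediate causes of the checkout scheduler certificate expiry: the upstream auth service overload, the primary API gateway failover.
Further upstream: the web server certificate expiry, the internal CDN node certificate expiry.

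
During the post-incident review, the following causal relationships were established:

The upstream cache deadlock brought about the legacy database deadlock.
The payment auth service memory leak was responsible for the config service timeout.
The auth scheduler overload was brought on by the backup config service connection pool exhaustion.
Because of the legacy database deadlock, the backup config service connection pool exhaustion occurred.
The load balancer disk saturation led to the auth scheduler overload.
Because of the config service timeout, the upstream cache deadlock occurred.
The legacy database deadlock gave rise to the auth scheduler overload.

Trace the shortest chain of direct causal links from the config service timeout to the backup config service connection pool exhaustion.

the config service timeout → the upstream cache deadlock
the upstream cache deadlock → the legacy database deadlock
the legacy database deadlock → the backup config service connection pool exhaustion
Length: 3 steps.

the config service timeout → the upstream cache deadlock → the legacy database deadlock → the backup config service connection pool exhaustion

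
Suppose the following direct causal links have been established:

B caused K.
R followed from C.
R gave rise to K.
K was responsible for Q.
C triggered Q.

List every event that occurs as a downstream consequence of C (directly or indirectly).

Direct effects: R, Q.
2 steps out: K.
Not reachable from it: B.

K, Q, R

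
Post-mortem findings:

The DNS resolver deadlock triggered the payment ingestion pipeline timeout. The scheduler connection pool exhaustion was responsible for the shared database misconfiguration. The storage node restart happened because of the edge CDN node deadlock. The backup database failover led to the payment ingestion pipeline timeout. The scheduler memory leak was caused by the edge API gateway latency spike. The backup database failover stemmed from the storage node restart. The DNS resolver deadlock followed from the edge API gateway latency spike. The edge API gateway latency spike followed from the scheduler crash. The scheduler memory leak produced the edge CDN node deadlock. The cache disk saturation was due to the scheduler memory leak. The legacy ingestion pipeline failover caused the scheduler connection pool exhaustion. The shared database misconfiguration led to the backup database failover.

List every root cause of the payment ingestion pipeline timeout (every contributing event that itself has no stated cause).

Tracing upstream from the payment ingestion pipeline timeout: the payment ingestion pipeline timeout ← the DNS resolver deadlock ← the edge API gateway latency spike ← the scheduler crash.
A separate upstream branch: the payment ingestion pipeline timeout ← the backup database failover ← the shared database misconfiguration ← the scheduler connection pool exhaustion ← the legacy ingestion pipeline failover.
Each of those chain origins has no stated cause.

the legacy ingestion pipeline failover, the scheduler crash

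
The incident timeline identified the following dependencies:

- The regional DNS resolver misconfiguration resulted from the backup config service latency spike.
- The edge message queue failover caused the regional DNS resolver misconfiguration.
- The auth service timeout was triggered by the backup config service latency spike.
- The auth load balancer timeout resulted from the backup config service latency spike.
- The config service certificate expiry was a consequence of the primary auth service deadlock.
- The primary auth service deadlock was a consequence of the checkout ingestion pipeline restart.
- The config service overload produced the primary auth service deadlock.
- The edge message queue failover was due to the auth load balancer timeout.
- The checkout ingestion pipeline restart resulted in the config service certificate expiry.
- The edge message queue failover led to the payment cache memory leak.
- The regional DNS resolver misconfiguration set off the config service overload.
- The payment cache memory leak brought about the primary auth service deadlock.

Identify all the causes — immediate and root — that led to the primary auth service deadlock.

Immediate causes of the primary auth service deadlock: the config service overload, the payment cache memory leak, the checkout ingestion pipeline restart.
Further upstream: the backup config service latency spike, the auth load balancer timeout, the edge message queue failover, the regional DNS resolver misconfiguration.

the auth load balancer timeout, the backup config service latency spike, the checkout ingestion pipeline restart, the config service overload, the edge message queue failover, the payment cache memory leak, the regional DNS resolver misconfiguration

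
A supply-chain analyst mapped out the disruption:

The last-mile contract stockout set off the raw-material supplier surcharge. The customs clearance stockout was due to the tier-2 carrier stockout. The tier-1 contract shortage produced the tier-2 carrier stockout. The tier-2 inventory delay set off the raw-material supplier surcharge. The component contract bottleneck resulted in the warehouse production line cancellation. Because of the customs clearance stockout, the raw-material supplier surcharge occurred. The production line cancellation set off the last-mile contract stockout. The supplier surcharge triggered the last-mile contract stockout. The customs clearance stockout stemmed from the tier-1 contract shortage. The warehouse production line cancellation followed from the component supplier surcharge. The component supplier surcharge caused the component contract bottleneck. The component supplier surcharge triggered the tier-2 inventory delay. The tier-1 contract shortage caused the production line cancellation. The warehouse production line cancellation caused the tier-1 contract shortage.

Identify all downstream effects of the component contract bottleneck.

the customs clearance stockout, the last-mile contract stockout, the production line cancellation, the raw-material supplier surcharge, the tier-1 contract shortage, the tier-2 carrier stockout, the warehouse production line cancellation

Direct effects: the warehouse production line cancellation.
2 steps out: the tier-1 contract shortage.
3 steps out: the production line cancellation, the tier-2 carrier stockout, the customs clearance stockout.
4 steps out: the last-mile contract stockout, the raw-material supplier surcharge.
Not reachable from it: the component supplier surcharge, the tier-2 inventory delay, the supplier surcharge.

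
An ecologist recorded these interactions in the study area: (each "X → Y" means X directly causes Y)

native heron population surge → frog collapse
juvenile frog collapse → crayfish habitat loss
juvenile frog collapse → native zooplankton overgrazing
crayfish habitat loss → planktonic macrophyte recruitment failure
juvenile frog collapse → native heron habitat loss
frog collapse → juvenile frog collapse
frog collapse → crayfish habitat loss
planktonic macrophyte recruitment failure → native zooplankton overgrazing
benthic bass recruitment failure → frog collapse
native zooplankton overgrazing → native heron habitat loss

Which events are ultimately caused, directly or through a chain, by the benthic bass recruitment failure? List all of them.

Direct effects: the frog collapse.
2 steps out: the juvenile frog collapse, the crayfish habitat loss.
3 steps out: the planktonic macrophyte recruitment failure, the native zooplankton overgrazing, the native heron habitat loss.
Not reachable from it: the native heron population surge.

the crayfish habitat loss, the frog collapse, the juvenile frog collapse, the native heron habitat loss, the native zooplankton overgrazing, the planktonic macrophyte recruitment failure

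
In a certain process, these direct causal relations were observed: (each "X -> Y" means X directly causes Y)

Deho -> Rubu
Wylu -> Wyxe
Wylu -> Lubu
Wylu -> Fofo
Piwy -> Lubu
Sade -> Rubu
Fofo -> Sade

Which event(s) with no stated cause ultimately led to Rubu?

Tracing upstream from Rubu: Rubu ← Sade ← Fofo ← Wylu.
A separate upstream branch: Rubu ← Deho.
Each of those chain origins has no stated cause.

Deho, Wylu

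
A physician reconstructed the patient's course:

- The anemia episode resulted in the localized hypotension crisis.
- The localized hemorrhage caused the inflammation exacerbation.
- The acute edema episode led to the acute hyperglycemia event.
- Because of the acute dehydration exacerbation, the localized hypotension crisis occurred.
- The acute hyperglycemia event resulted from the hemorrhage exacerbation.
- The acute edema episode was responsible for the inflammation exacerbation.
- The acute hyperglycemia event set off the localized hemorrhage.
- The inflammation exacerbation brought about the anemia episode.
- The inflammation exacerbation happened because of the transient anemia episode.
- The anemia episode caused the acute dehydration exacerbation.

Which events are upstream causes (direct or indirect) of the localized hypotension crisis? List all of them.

the acute dehydration exacerbation, the acute edema episode, the acute hyperglycemia event, the anemia episode, the hemorrhage exacerbation, the inflammation exacerbation, the localized hemorrhage, the transient anemia episode

Immediate causes of the localized hypotension crisis: the anemia episode, the acute dehydration exacerbation.
Further upstream: the acute edema episode, the transient anemia episode, the hemorrhage exacerbation, the acute hyperglycemia event, the localized hemorrhage, the inflammation exacerbation.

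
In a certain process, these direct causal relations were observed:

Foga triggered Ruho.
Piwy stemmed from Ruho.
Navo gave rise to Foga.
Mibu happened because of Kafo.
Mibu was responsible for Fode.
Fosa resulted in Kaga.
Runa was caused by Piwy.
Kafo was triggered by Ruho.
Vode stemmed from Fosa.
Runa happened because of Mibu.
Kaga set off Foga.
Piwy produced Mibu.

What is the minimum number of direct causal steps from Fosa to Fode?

6

Shortest chain: Fosa → Kaga → Foga → Ruho → Kafo → Mibu → Fode.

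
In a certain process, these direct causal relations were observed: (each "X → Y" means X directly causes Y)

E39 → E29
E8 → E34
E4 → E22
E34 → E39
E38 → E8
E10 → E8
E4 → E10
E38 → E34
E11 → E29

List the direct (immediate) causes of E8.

E10, E38

Upstream contributors include E4, but only E10, E38 feed directly into E8.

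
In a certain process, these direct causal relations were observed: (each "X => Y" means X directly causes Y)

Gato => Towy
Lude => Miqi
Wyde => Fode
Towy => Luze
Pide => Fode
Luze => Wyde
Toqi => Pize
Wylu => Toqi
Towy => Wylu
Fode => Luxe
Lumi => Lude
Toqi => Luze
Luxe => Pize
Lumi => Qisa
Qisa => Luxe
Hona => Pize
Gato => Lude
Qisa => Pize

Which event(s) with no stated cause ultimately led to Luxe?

Gato, Lumi, Pide

Tracing upstream from Luxe: Luxe ← Fode ← Wyde ← Luze ← Towy ← Gato.
A separate upstream branch: Luxe ← Qisa ← Lumi.
A separate upstream branch: Luxe ← Fode ← Pide.
Each of those chain origins has no stated cause.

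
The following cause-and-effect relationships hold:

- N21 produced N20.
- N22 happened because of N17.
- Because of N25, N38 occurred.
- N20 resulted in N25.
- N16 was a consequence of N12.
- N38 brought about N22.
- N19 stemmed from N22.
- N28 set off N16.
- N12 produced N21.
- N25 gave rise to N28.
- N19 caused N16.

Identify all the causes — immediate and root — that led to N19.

Immediate cause of N19: N22.
Further upstream: N12, N21, N20, N25, N38, N17.

N12, N17, N20, N21, N22, N25, N38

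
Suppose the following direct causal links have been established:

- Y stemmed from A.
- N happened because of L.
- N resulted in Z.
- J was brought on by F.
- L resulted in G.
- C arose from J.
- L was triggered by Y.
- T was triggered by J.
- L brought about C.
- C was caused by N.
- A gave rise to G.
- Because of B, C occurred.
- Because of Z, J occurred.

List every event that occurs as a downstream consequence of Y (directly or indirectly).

Direct effects: L.
2 steps out: N, G, C.
3 steps out: Z.
4 steps out: J.
5 steps out: T.
Not reachable from it: A, F, B.

C, G, J, L, N, T, Z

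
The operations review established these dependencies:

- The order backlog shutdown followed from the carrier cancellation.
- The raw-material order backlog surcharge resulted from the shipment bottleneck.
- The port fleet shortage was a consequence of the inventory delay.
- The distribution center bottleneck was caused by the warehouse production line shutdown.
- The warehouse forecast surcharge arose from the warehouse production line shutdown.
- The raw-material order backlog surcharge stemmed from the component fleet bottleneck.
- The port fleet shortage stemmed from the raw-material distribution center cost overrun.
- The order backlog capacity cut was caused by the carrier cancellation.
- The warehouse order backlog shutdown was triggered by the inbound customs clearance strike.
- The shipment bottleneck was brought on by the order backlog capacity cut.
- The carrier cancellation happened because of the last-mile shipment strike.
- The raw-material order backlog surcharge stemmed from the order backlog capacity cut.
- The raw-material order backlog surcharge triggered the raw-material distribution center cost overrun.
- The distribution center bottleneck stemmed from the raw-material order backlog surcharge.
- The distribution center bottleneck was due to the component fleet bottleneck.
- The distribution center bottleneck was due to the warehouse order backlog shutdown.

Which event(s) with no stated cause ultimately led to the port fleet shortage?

the component fleet bottleneck, the inventory delay, the last-mile shipment strike

Tracing upstream from the port fleet shortage: the port fleet shortage ← the raw-material distribution center cost overrun ← the raw-material order backlog surcharge ← the order backlog capacity cut ← the carrier cancellation ← the last-mile shipment strike.
A separate upstream branch: the port fleet shortage ← the raw-material distribution center cost overrun ← the raw-material order backlog surcharge ← the component fleet bottleneck.
A separate upstream branch: the port fleet shortage ← the inventory delay.
Each of those chain origins has no stated cause.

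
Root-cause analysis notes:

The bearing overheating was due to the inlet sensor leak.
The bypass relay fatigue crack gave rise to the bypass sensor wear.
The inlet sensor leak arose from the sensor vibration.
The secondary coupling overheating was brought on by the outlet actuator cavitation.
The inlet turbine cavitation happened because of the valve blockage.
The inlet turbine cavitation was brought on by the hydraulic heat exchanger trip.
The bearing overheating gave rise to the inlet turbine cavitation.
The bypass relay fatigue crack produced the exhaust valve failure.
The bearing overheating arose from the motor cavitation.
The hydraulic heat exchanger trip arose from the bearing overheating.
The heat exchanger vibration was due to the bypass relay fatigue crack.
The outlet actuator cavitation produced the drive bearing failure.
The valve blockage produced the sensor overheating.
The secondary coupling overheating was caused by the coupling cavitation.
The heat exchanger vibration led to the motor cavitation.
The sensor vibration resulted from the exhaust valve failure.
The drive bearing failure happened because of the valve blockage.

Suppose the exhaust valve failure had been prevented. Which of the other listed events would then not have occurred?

the inlet sensor leak, the sensor vibration

Downstream of the exhaust valve failure: the sensor vibration, the inlet sensor leak, the bearing overheating, the hydraulic heat exchanger trip, the inlet turbine cavitation.
Of those, still caused via another path: the bearing overheating, the hydraulic heat exchanger trip, the inlet turbine cavitation.
The remainder have no surviving cause.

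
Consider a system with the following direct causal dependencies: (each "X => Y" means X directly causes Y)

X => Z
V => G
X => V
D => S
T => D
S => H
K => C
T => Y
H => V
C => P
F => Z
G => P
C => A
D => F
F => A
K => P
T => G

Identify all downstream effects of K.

A, C, P

Direct effects: C, P.
2 steps out: A.
Not reachable from it: T, Y, D, S, H, X, F, Z, V, G.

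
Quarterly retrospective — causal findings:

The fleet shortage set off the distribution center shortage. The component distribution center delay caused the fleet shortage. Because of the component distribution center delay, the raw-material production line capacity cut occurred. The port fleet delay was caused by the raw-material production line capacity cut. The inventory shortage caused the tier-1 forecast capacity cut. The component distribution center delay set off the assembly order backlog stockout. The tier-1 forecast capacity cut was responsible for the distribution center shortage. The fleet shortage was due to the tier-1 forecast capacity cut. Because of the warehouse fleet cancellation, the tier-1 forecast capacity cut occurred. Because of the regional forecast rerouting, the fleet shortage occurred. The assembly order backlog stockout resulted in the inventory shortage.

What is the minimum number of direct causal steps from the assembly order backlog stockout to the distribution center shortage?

3

Shortest chain: the assembly order backlog stockout → the inventory shortage → the tier-1 forecast capacity cut → the distribution center shortage.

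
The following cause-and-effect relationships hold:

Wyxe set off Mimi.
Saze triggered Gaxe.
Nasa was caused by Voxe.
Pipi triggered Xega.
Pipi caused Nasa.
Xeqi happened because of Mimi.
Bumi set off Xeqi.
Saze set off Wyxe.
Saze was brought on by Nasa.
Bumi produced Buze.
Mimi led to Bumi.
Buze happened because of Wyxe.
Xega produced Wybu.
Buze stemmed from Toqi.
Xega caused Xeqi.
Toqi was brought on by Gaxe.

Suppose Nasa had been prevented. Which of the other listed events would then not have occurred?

Bumi, Buze, Gaxe, Mimi, Saze, Toqi, Wyxe

Downstream of Nasa: Saze, Wyxe, Gaxe, Mimi, Toqi, Bumi, Buze, Xeqi.
Of those, still caused via another path: Xeqi.
The remainder have no surviving cause.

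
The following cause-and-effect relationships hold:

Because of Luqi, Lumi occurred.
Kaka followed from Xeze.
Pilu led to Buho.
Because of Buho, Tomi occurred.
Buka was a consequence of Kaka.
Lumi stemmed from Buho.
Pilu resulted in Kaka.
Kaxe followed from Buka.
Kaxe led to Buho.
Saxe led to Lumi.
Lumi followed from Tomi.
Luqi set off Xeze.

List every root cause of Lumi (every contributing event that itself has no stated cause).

Luqi, Pilu, Saxe

Tracing upstream from Lumi: Lumi ← Saxe.
A separate upstream branch: Lumi ← Luqi.
A separate upstream branch: Lumi ← Buho ← Pilu.
Each of those chain origins has no stated cause.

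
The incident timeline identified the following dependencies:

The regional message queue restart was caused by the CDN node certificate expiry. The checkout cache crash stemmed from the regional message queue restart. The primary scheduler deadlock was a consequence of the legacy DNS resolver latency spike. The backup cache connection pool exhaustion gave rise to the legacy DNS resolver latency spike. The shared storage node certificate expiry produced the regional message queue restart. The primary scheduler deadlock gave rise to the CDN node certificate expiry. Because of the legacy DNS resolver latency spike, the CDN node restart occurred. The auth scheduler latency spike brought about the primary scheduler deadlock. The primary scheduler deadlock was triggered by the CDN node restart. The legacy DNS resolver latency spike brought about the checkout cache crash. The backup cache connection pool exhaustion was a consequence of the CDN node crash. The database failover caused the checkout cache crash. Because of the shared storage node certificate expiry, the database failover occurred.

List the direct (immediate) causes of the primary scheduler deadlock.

the CDN node restart, the auth scheduler latency spike, the legacy DNS resolver latency spike

Upstream contributors include the CDN node crash, the backup cache connection pool exhaustion, but only the CDN node restart, the auth scheduler latency spike, the legacy DNS resolver latency spike feed directly into the primary scheduler deadlock.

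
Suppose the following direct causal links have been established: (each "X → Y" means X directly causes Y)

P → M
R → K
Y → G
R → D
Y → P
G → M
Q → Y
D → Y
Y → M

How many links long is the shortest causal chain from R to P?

3

Shortest chain: R → D → Y → P.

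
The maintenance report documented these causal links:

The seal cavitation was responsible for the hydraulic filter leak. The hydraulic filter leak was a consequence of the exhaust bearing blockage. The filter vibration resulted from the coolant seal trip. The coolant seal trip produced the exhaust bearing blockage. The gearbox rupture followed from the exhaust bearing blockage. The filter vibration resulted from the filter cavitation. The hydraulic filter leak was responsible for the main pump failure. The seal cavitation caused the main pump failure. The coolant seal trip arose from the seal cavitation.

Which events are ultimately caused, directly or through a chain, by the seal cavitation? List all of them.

the coolant seal trip, the exhaust bearing blockage, the filter vibration, the gearbox rupture, the hydraulic filter leak, the main pump failure

Direct effects: the coolant seal trip, the hydraulic filter leak, the main pump failure.
2 steps out: the exhaust bearing blockage, the filter vibration.
3 steps out: the gearbox rupture.
Not reachable from it: the filter cavitation.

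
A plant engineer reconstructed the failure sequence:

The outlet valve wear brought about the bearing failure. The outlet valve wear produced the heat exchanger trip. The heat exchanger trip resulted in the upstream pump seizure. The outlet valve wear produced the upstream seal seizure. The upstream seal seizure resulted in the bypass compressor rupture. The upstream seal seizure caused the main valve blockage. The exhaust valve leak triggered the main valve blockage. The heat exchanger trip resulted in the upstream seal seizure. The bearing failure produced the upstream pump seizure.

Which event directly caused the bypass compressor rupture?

Upstream contributors include the outlet valve wear, the heat exchanger trip, but only the upstream seal seizure feeds directly into the bypass compressor rupture.

the upstream seal seizure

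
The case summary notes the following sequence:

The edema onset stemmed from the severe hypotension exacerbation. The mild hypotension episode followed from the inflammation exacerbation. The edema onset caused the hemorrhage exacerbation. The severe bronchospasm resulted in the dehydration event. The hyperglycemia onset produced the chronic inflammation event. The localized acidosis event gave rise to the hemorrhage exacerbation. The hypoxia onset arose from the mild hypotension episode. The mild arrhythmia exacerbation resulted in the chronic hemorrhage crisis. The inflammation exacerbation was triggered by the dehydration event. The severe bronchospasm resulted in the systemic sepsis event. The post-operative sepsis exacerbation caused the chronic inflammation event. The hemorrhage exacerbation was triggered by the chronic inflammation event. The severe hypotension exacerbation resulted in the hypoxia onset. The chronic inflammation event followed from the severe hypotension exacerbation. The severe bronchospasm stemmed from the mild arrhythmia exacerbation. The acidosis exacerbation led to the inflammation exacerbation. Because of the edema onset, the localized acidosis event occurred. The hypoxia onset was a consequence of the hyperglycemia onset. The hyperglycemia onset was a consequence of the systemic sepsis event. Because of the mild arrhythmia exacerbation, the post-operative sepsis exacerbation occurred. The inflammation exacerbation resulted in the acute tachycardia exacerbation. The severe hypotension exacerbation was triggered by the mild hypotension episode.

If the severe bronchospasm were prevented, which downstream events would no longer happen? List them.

the dehydration event, the hyperglycemia onset, the systemic sepsis event

Downstream of the severe bronchospasm: the systemic sepsis event, the dehydration event, the hyperglycemia onset, the inflammation exacerbation, the mild hypotension episode, the severe hypotension exacerbation, the hypoxia onset, the edema onset, the acute tachycardia exacerbation, the chronic inflammation event, the localized acidosis event, the hemorrhage exacerbation.
Of those, still caused via another path: the inflammation exacerbation, the mild hypotension episode, the severe hypotension exacerbation, the hypoxia onset, the edema onset, the acute tachycardia exacerbation, the chronic inflammation event, the localized acidosis event, the hemorrhage exacerbation.
The remainder have no surviving cause.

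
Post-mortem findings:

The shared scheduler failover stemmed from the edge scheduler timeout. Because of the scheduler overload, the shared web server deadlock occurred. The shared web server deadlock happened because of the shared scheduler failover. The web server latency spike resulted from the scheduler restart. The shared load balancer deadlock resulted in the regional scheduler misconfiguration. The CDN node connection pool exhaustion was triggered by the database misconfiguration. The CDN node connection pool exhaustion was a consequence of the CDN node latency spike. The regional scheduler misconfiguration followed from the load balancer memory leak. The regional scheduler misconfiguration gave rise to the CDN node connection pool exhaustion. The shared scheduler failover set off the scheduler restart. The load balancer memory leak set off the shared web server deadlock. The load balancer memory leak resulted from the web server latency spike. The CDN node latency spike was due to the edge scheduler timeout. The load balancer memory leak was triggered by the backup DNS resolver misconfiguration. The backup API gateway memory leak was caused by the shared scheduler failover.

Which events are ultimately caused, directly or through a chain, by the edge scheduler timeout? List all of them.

the CDN node connection pool exhaustion, the CDN node latency spike, the backup API gateway memory leak, the load balancer memory leak, the regional scheduler misconfiguration, the scheduler restart, the shared scheduler failover, the shared web server deadlock, the web server latency spike

Direct effects: the shared scheduler failover, the CDN node latency spike.
2 steps out: the backup API gateway memory leak, the scheduler restart, the CDN node connection pool exhaustion, the shared web server deadlock.
3 steps out: the web server latency spike.
4 steps out: the load balancer memory leak.
5 steps out: the regional scheduler misconfiguration.
Not reachable from it: the backup DNS resolver misconfiguration, the scheduler overload, the database misconfiguration, the shared load balancer deadlock.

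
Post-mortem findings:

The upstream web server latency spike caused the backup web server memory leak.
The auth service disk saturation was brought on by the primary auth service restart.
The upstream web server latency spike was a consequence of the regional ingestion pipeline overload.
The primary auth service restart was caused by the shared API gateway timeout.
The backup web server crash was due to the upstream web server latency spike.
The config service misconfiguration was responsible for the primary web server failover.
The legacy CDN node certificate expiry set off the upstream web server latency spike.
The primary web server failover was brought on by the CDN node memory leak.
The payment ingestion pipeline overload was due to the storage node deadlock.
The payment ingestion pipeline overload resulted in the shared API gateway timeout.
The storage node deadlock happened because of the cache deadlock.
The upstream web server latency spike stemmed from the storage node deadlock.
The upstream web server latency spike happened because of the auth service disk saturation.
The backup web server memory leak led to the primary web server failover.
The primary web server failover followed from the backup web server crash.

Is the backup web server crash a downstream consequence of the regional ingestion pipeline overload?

There is a causal chain: the regional ingestion pipeline overload → the upstream web server latency spike → the backup web server crash.

Yes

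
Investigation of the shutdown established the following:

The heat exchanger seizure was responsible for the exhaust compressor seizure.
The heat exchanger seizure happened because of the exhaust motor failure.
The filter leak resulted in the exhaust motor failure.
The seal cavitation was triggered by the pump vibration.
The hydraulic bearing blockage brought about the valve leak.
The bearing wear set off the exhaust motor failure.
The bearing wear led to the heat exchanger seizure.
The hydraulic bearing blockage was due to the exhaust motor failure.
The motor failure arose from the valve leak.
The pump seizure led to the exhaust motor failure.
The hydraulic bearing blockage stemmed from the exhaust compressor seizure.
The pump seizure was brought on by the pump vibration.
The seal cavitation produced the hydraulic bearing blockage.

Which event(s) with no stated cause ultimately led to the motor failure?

Tracing upstream from the motor failure: the motor failure ← the valve leak ← the hydraulic bearing blockage ← the exhaust motor failure ← the filter leak.
A separate upstream branch: the motor failure ← the valve leak ← the hydraulic bearing blockage ← the seal cavitation ← the pump vibration.
A separate upstream branch: the motor failure ← the valve leak ← the hydraulic bearing blockage ← the exhaust motor failure ← the bearing wear.
Each of those chain origins has no stated cause.

the bearing wear, the filter leak, the pump vibration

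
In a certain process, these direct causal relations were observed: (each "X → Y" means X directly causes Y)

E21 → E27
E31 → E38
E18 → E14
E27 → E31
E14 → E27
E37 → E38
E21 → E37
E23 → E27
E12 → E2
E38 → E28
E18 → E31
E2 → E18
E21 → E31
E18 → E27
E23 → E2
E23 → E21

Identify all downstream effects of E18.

Direct effects: E14, E27, E31.
2 steps out: E38.
3 steps out: E28.
Not reachable from it: E23, E21, E2, E37, E12.

E14, E27, E28, E31, E38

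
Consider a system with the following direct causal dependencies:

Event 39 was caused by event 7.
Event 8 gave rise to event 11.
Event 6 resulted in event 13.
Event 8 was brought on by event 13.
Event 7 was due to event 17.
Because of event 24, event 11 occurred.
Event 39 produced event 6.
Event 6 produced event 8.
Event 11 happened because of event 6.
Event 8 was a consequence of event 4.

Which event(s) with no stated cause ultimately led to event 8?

Tracing upstream from event 8: event 8 ← event 4.
A separate upstream branch: event 8 ← event 6 ← event 39 ← event 7 ← event 17.
Each of those chain origins has no stated cause.

event 17, event 4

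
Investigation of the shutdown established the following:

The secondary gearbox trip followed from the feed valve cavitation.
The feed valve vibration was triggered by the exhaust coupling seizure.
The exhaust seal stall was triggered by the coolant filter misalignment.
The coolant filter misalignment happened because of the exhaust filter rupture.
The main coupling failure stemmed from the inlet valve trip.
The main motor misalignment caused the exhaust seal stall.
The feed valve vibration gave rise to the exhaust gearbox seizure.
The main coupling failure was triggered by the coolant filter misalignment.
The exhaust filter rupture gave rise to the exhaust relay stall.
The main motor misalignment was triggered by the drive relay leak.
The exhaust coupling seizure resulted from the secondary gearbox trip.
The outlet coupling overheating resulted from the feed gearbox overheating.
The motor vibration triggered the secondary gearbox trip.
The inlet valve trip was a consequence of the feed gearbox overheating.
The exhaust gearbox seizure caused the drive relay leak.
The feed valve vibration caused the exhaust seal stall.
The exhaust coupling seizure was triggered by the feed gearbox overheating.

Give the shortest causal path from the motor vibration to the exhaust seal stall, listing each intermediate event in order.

the motor vibration → the secondary gearbox trip → the exhaust coupling seizure → the feed valve vibration → the exhaust seal stall

the motor vibration → the secondary gearbox trip
the secondary gearbox trip → the exhaust coupling seizure
the exhaust coupling seizure → the feed valve vibration
the feed valve vibration → the exhaust seal stall
Length: 4 steps.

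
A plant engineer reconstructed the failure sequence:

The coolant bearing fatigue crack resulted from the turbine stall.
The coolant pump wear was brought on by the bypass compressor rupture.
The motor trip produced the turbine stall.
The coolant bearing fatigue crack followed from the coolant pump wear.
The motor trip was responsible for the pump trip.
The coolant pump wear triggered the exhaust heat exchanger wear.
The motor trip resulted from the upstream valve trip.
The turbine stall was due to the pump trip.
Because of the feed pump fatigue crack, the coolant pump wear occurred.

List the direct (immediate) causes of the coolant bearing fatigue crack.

the coolant pump wear, the turbine stall

Upstream contributors include the upstream valve trip, the bypass compressor rupture, the motor trip, the pump trip, the feed pump fatigue crack, but only the coolant pump wear, the turbine stall feed directly into the coolant bearing fatigue crack.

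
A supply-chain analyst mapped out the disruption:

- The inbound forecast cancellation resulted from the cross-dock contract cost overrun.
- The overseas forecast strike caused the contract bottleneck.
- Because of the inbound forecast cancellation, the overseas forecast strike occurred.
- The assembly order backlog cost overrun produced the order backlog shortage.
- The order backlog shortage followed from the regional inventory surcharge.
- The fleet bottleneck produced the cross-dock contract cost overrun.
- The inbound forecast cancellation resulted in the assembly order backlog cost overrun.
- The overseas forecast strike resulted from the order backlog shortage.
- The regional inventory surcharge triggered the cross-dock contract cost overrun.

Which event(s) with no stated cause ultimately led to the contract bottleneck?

Tracing upstream from the contract bottleneck: the contract bottleneck ← the overseas forecast strike ← the inbound forecast cancellation ← the cross-dock contract cost overrun ← the fleet bottleneck.
A separate upstream branch: the contract bottleneck ← the overseas forecast strike ← the order backlog shortage ← the regional inventory surcharge.
Each of those chain origins has no stated cause.

the fleet bottleneck, the regional inventory surcharge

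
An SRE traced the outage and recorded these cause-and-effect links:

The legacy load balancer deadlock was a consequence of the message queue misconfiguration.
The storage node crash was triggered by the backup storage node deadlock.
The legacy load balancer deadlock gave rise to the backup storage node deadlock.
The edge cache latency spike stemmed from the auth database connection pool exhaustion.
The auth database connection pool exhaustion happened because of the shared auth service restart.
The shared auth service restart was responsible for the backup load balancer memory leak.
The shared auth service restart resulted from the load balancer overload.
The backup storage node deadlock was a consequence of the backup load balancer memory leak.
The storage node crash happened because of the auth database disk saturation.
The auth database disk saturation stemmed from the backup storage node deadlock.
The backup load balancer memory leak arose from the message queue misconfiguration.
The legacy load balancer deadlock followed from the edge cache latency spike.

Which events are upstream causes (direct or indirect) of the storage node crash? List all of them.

Immediate causes of the storage node crash: the backup storage node deadlock, the auth database disk saturation.
Further upstream: the load balancer overload, the shared auth service restart, the auth database connection pool exhaustion, the message queue misconfiguration, the edge cache latency spike, the backup load balancer memory leak, the legacy load balancer deadlock.

the auth database connection pool exhaustion, the auth database disk saturation, the backup load balancer memory leak, the backup storage node deadlock, the edge cache latency spike, the legacy load balancer deadlock, the load balancer overload, the message queue misconfiguration, the shared auth service restart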